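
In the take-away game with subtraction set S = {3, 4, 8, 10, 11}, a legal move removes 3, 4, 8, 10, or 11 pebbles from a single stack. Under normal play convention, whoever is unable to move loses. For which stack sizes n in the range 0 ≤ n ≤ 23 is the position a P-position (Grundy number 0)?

G(0) = 0
G(1) = mex{} = 0
G(2) = mex{} = 0
G(3) = mex{0} = 1
G(4) = mex{0,0} = 1
G(5) = mex{0,0} = 1
G(6) = mex{1,0} = 2
G(7) = mex{1,1} = 0
G(8) = mex{1,1,0} = 2
G(9) = mex{2,1,0} = 3
G(10) = mex{0,2,0,0} = 1
G(11) = mex{2,0,1,0,0} = 3
G(12) = mex{3,2,1,0,0} = 4
G(13) = mex{1,3,1,1,0} = 2
G(14) = mex{3,1,2,1,1} = 0
G(15) = mex{4,3,0,1,1} = 2
G(16) = mex{2,4,2,2,1} = 0
G(17) = mex{0,2,3,0,2} = 1
G(18) = mex{2,0,1,2,0} = 3
G(19) = mex{0,2,3,3,2} = 1
G(20) = mex{1,0,4,1,3} = 2
G(21) = mex{3,1,2,3,1} = 0
G(22) = mex{1,3,0,4,3} = 2
G(23) = mex{2,1,2,2,4} = 0
P-positions are exactly the n with G(n) = 0.

0, 1, 2, 7, 14, 16, 21, 23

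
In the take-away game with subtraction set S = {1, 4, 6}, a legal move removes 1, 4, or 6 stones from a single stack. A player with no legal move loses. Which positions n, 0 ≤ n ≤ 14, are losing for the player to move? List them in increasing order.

0, 2, 5, 7, 10, 12

n :  0  1  2  3  4  5  6  7  8  9 10 11 12 13 14
G :  0  1  0  1  2  0  1  0  1  2  0  1  0  1  2
P-positions are exactly the n with G(n) = 0.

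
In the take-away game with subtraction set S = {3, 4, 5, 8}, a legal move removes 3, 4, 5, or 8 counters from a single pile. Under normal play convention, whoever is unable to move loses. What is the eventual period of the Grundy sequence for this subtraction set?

G(0) = 0
G(1) = mex{} = 0
G(2) = mex{} = 0
G(3) = mex{0} = 1
G(4) = mex{0,0} = 1
G(5) = mex{0,0,0} = 1
G(6) = mex{1,0,0} = 2
G(7) = mex{1,1,0} = 2
G(8) = mex{1,1,1,0} = 2
G(9) = mex{2,1,1,0} = 3
G(10) = mex{2,2,1,0} = 3
G(11) = mex{2,2,2,1} = 0
G(12) = mex{3,2,2,1} = 0
G(13) = mex{3,3,2,1} = 0
G(14) = mex{0,3,3,2} = 1
G(15) = mex{0,0,3,2} = 1
G(16) = mex{0,0,0,2} = 1
G(17) = mex{1,0,0,3} = 2
G(18) = mex{1,1,0,3} = 2
G(19) = mex{1,1,1,0} = 2
G(20) = mex{2,1,1,0} = 3
G(21) = mex{2,2,1,0} = 3
G(22) = mex{2,2,2,1} = 0
G(23) = mex{3,2,2,1} = 0
G(n+11) = G(n) holds for n = 0,…,7 (a full window of length max(S) = 8), so the sequence is purely periodic with period 11.

11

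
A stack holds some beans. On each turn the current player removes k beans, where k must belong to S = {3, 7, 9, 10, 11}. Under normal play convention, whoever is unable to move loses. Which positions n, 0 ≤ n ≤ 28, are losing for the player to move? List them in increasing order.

n :  0  1  2  3  4  5  6  7  8  9 10 11 12 13 14 15 16 17 18 19 20 21 22 23 24 25 26 27 28
G :  0  0  0  1  1  1  0  2  2  1  3  3  2  2  0  3  3  1  0  0  0  1  1  1  4  2  2  2  3
P-positions are exactly the n with G(n) = 0.

0, 1, 2, 6, 14, 18, 19, 20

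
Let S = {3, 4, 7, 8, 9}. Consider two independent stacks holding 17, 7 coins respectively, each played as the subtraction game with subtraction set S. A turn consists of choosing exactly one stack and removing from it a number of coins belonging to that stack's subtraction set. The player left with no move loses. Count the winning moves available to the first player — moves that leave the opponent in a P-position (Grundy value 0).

3

All stacks use S = {3, 4, 7, 8, 9}:
n :  0  1  2  3  4  5  6  7  8  9 10 11 12 13 14 15 16 17
G :  0  0  0  1  1  1  2  2  2  3  3  3  0  0  0  1  1  1
Stack A: G(17) = 1.
Stack B: G(7) = 2.
Combined Grundy value = 1 ⊕ 2 = 3.
A winning move leaves total XOR = 0, i.e. changes one component's Grundy value g to g ⊕ X where X is the current total.
Stack A: need g' = 1⊕3 = 2. Options: 17−3→G=0, 17−4→G=0, 17−7→G=3, 17−8→G=3, 17−9→G=2. Hits: 1.
Stack B: need g' = 2⊕3 = 1. Options: 7−3→G=1, 7−4→G=1, 7−7→G=0. Hits: 2.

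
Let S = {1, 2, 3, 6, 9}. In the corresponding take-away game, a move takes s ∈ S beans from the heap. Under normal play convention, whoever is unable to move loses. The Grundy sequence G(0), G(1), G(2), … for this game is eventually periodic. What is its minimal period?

n :  0  1  2  3  4  5  6  7  8  9 10 11 12 13 14
G :  0  1  2  3  0  1  2  3  0  1  2  3  0  1  2
G(n+4) = G(n) holds for n = 0,…,8 (a full window of length max(S) = 9), so the sequence is purely periodic with period 4.

4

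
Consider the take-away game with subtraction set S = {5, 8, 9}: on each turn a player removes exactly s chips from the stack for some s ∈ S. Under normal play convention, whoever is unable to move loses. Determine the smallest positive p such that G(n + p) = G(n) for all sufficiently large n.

14

G(0) = 0
G(1) = mex{} = 0
G(2) = mex{} = 0
G(3) = mex{} = 0
G(4) = mex{} = 0
G(5) = mex{0} = 1
G(6) = mex{0} = 1
G(7) = mex{0} = 1
G(8) = mex{0,0} = 1
G(9) = mex{0,0,0} = 1
G(10) = mex{1,0,0} = 2
G(11) = mex{1,0,0} = 2
G(12) = mex{1,0,0} = 2
G(13) = mex{1,1,0} = 2
G(14) = mex{1,1,1} = 0
G(15) = mex{2,1,1} = 0
G(16) = mex{2,1,1} = 0
G(17) = mex{2,1,1} = 0
G(18) = mex{2,2,1} = 0
G(19) = mex{0,2,2} = 1
G(20) = mex{0,2,2} = 1
G(21) = mex{0,2,2} = 1
G(22) = mex{0,0,2} = 1
G(23) = mex{0,0,0} = 1
G(24) = mex{1,0,0} = 2
G(25) = mex{1,0,0} = 2
G(26) = mex{1,0,0} = 2
G(27) = mex{1,1,0} = 2
G(28) = mex{1,1,1} = 0
G(29) = mex{2,1,1} = 0
G(n+14) = G(n) holds for n = 0,…,8 (a full window of length max(S) = 9), so the sequence is purely periodic with period 14.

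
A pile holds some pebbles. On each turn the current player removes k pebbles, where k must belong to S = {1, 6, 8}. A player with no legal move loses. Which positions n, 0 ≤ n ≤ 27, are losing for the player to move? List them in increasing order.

0, 2, 4, 7, 9, 11, 14, 16, 18, 21, 23, 25

G(0) = 0
G(1) = mex{0} = 1
G(2) = mex{1} = 0
G(3) = mex{0} = 1
G(4) = mex{1} = 0
G(5) = mex{0} = 1
G(6) = mex{1,0} = 2
G(7) = mex{2,1} = 0
G(8) = mex{0,0,0} = 1
G(9) = mex{1,1,1} = 0
G(10) = mex{0,0,0} = 1
G(11) = mex{1,1,1} = 0
G(12) = mex{0,2,0} = 1
G(13) = mex{1,0,1} = 2
G(14) = mex{2,1,2} = 0
G(15) = mex{0,0,0} = 1
G(16) = mex{1,1,1} = 0
G(17) = mex{0,0,0} = 1
G(18) = mex{1,1,1} = 0
G(19) = mex{0,2,0} = 1
G(20) = mex{1,0,1} = 2
G(21) = mex{2,1,2} = 0
G(22) = mex{0,0,0} = 1
G(23) = mex{1,1,1} = 0
G(24) = mex{0,0,0} = 1
G(25) = mex{1,1,1} = 0
G(26) = mex{0,2,0} = 1
G(27) = mex{1,0,1} = 2
P-positions are exactly the n with G(n) = 0.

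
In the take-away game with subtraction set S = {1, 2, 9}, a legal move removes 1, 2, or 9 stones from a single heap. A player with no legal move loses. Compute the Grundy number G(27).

n :  0  1  2  3  4  5  6  7  8  9 10 11 12 13 14 15 16 17 18 19 20 21 22 23 24 25 26 27
G :  0  1  2  0  1  2  0  1  2  3  0  1  2  0  1  2  0  1  2  3  0  1  2  0  1  2  0  1

1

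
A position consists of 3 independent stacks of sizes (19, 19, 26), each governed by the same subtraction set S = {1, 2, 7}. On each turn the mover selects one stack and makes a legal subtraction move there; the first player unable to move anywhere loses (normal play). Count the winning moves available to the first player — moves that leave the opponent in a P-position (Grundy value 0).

1

All stacks use S = {1, 2, 7}:
G(0) = 0
G(1) = mex{0} = 1
G(2) = mex{1,0} = 2
G(3) = mex{2,1} = 0
G(4) = mex{0,2} = 1
G(5) = mex{1,0} = 2
G(6) = mex{2,1} = 0
G(7) = mex{0,2,0} = 1
G(8) = mex{1,0,1} = 2
G(9) = mex{2,1,2} = 0
G(10) = mex{0,2,0} = 1
G(11) = mex{1,0,1} = 2
G(12) = mex{2,1,2} = 0
G(13) = mex{0,2,0} = 1
G(14) = mex{1,0,1} = 2
G(15) = mex{2,1,2} = 0
G(16) = mex{0,2,0} = 1
G(17) = mex{1,0,1} = 2
G(18) = mex{2,1,2} = 0
G(19) = mex{0,2,0} = 1
G(20) = mex{1,0,1} = 2
G(21) = mex{2,1,2} = 0
G(22) = mex{0,2,0} = 1
G(23) = mex{1,0,1} = 2
G(24) = mex{2,1,2} = 0
G(25) = mex{0,2,0} = 1
G(26) = mex{1,0,1} = 2
Stack A: G(19) = 1.
Stack B: G(19) = 1.
Stack C: G(26) = 2.
Combined Grundy value = 1 ⊕ 1 ⊕ 2 = 2.
A winning move leaves total XOR = 0, i.e. changes one component's Grundy value g to g ⊕ X where X is the current total.
Stack A: need g' = 1⊕2 = 3. Options: 19−1→G=0, 19−2→G=2, 19−7→G=0. Hits: 0.
Stack B: need g' = 1⊕2 = 3. Options: 19−1→G=0, 19−2→G=2, 19−7→G=0. Hits: 0.
Stack C: need g' = 2⊕2 = 0. Options: 26−1→G=1, 26−2→G=0, 26−7→G=1. Hits: 1.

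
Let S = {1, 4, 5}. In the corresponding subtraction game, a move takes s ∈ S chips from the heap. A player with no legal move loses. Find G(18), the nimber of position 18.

G(0) = 0
G(1) = mex{0} = 1
G(2) = mex{1} = 0
G(3) = mex{0} = 1
G(4) = mex{1,0} = 2
G(5) = mex{2,1,0} = 3
G(6) = mex{3,0,1} = 2
G(7) = mex{2,1,0} = 3
G(8) = mex{3,2,1} = 0
G(9) = mex{0,3,2} = 1
G(10) = mex{1,2,3} = 0
G(11) = mex{0,3,2} = 1
G(12) = mex{1,0,3} = 2
G(13) = mex{2,1,0} = 3
G(14) = mex{3,0,1} = 2
G(15) = mex{2,1,0} = 3
G(16) = mex{3,2,1} = 0
G(17) = mex{0,3,2} = 1
G(18) = mex{1,2,3} = 0

0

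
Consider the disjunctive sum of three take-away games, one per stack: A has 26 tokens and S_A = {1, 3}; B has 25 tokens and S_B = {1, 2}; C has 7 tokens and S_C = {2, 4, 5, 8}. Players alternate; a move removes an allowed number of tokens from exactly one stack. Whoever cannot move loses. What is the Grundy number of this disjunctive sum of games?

1

Stack A, S = {1, 3}:
G(0) = 0
G(1) = mex{0} = 1
G(2) = mex{1} = 0
G(3) = mex{0,0} = 1
G(4) = mex{1,1} = 0
G(5) = mex{0,0} = 1
G(6) = mex{1,1} = 0
G(7) = mex{0,0} = 1
G(8) = mex{1,1} = 0
G(9) = mex{0,0} = 1
G(10) = mex{1,1} = 0
G(11) = mex{0,0} = 1
G(12) = mex{1,1} = 0
G(13) = mex{0,0} = 1
G(14) = mex{1,1} = 0
G(15) = mex{0,0} = 1
G(16) = mex{1,1} = 0
G(17) = mex{0,0} = 1
G(18) = mex{1,1} = 0
G(19) = mex{0,0} = 1
G(20) = mex{1,1} = 0
G(21) = mex{0,0} = 1
G(22) = mex{1,1} = 0
G(23) = mex{0,0} = 1
G(24) = mex{1,1} = 0
G(25) = mex{0,0} = 1
G(26) = mex{1,1} = 0
G_A(26) = 0.
Stack B, S = {1, 2}:
G(0) = 0
G(1) = mex{0} = 1
G(2) = mex{1,0} = 2
G(3) = mex{2,1} = 0
G(4) = mex{0,2} = 1
G(5) = mex{1,0} = 2
G(6) = mex{2,1} = 0
G(7) = mex{0,2} = 1
G(8) = mex{1,0} = 2
G(9) = mex{2,1} = 0
G(10) = mex{0,2} = 1
G(11) = mex{1,0} = 2
G(12) = mex{2,1} = 0
G(13) = mex{0,2} = 1
G(14) = mex{1,0} = 2
G(15) = mex{2,1} = 0
G(16) = mex{0,2} = 1
G(17) = mex{1,0} = 2
G(18) = mex{2,1} = 0
G(19) = mex{0,2} = 1
G(20) = mex{1,0} = 2
G(21) = mex{2,1} = 0
G(22) = mex{0,2} = 1
G(23) = mex{1,0} = 2
G(24) = mex{2,1} = 0
G(25) = mex{0,2} = 1
G_B(25) = 1.
Stack C, S = {2, 4, 5, 8}:
n : 0 1 2 3 4 5 6 7
G : 0 0 1 1 2 2 3 0
G_C(7) = 0.
Combined Grundy value = 0 ⊕ 1 ⊕ 0 = 1.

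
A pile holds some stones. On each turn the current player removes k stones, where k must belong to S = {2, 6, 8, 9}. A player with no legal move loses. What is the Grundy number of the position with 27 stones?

G(0) = 0
G(1) = mex{} = 0
G(2) = mex{0} = 1
G(3) = mex{0} = 1
G(4) = mex{1} = 0
G(5) = mex{1} = 0
G(6) = mex{0,0} = 1
G(7) = mex{0,0} = 1
G(8) = mex{1,1,0} = 2
G(9) = mex{1,1,0,0} = 2
G(10) = mex{2,0,1,0} = 3
G(11) = mex{2,0,1,1} = 3
G(12) = mex{3,1,0,1} = 2
G(13) = mex{3,1,0,0} = 2
G(14) = mex{2,2,1,0} = 3
G(15) = mex{2,2,1,1} = 0
G(16) = mex{3,3,2,1} = 0
G(17) = mex{0,3,2,2} = 1
G(18) = mex{0,2,3,2} = 1
G(19) = mex{1,2,3,3} = 0
G(20) = mex{1,3,2,3} = 0
G(21) = mex{0,0,2,2} = 1
G(22) = mex{0,0,3,2} = 1
G(23) = mex{1,1,0,3} = 2
G(24) = mex{1,1,0,0} = 2
G(25) = mex{2,0,1,0} = 3
G(26) = mex{2,0,1,1} = 3
G(27) = mex{3,1,0,1} = 2

2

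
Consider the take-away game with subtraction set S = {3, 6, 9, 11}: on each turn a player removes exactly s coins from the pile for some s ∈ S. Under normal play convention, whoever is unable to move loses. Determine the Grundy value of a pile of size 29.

0

n :  0  1  2  3  4  5  6  7  8  9 10 11 12 13 14 15 16 17 18 19 20 21 22 23 24 25 26 27 28 29
G :  0  0  0  1  1  1  2  2  2  3  3  3  4  4  0  0  0  1  1  1  2  2  2  3  3  3  4  4  0  0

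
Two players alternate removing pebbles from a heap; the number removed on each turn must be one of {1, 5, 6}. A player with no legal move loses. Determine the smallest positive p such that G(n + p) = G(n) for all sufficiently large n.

n :  0  1  2  3  4  5  6  7  8  9 10 11 12 13 14 15 16 17 18 19 20 21 22 23
G :  0  1  0  1  0  1  2  3  2  3  2  0  1  0  1  0  1  2  3  2  3  2  0  1
G(n+11) = G(n) holds for n = 0,…,5 (a full window of length max(S) = 6), so the sequence is purely periodic with period 11.

11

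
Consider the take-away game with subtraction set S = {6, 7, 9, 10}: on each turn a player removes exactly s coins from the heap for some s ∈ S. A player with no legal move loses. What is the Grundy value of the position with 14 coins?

n :  0  1  2  3  4  5  6  7  8  9 10 11 12 13 14
G :  0  0  0  0  0  0  1  1  1  1  1  1  2  2  2

2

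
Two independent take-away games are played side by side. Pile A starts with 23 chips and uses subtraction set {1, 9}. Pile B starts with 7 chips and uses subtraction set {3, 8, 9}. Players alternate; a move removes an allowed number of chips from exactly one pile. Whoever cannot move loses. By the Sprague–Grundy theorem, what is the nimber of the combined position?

1

Pile A, S = {1, 9}:
G(0) = 0
G(1) = mex{0} = 1
G(2) = mex{1} = 0
G(3) = mex{0} = 1
G(4) = mex{1} = 0
G(5) = mex{0} = 1
G(6) = mex{1} = 0
G(7) = mex{0} = 1
G(8) = mex{1} = 0
G(9) = mex{0,0} = 1
G(10) = mex{1,1} = 0
G(11) = mex{0,0} = 1
G(12) = mex{1,1} = 0
G(13) = mex{0,0} = 1
G(14) = mex{1,1} = 0
G(15) = mex{0,0} = 1
G(16) = mex{1,1} = 0
G(17) = mex{0,0} = 1
G(18) = mex{1,1} = 0
G(19) = mex{0,0} = 1
G(20) = mex{1,1} = 0
G(21) = mex{0,0} = 1
G(22) = mex{1,1} = 0
G(23) = mex{0,0} = 1
G_A(23) = 1.
Pile B, S = {3, 8, 9}:
G(0) = 0
G(1) = mex{} = 0
G(2) = mex{} = 0
G(3) = mex{0} = 1
G(4) = mex{0} = 1
G(5) = mex{0} = 1
G(6) = mex{1} = 0
G(7) = mex{1} = 0
G_B(7) = 0.
Combined Grundy value = 1 ⊕ 0 = 1.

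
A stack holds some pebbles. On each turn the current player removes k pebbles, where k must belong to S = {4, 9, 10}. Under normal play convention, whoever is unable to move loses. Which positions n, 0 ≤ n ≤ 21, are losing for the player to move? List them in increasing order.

0, 1, 2, 3, 8, 14, 15, 16, 21

n :  0  1  2  3  4  5  6  7  8  9 10 11 12 13 14 15 16 17 18 19 20 21
G :  0  0  0  0  1  1  1  1  0  2  2  2  1  3  0  0  0  2  1  1  1  0
P-positions are exactly the n with G(n) = 0.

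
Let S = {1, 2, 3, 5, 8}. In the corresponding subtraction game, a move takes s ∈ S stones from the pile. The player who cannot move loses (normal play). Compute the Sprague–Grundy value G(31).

1

G(0) = 0
G(1) = mex{0} = 1
G(2) = mex{1,0} = 2
G(3) = mex{2,1,0} = 3
G(4) = mex{3,2,1} = 0
G(5) = mex{0,3,2,0} = 1
G(6) = mex{1,0,3,1} = 2
G(7) = mex{2,1,0,2} = 3
G(8) = mex{3,2,1,3,0} = 4
G(9) = mex{4,3,2,0,1} = 5
G(10) = mex{5,4,3,1,2} = 0
G(11) = mex{0,5,4,2,3} = 1
G(12) = mex{1,0,5,3,0} = 2
G(13) = mex{2,1,0,4,1} = 3
G(14) = mex{3,2,1,5,2} = 0
G(15) = mex{0,3,2,0,3} = 1
G(16) = mex{1,0,3,1,4} = 2
G(17) = mex{2,1,0,2,5} = 3
G(18) = mex{3,2,1,3,0} = 4
G(19) = mex{4,3,2,0,1} = 5
G(20) = mex{5,4,3,1,2} = 0
G(21) = mex{0,5,4,2,3} = 1
G(22) = mex{1,0,5,3,0} = 2
G(23) = mex{2,1,0,4,1} = 3
G(24) = mex{3,2,1,5,2} = 0
G(25) = mex{0,3,2,0,3} = 1
G(26) = mex{1,0,3,1,4} = 2
G(27) = mex{2,1,0,2,5} = 3
G(28) = mex{3,2,1,3,0} = 4
G(29) = mex{4,3,2,0,1} = 5
G(30) = mex{5,4,3,1,2} = 0
G(31) = mex{0,5,4,2,3} = 1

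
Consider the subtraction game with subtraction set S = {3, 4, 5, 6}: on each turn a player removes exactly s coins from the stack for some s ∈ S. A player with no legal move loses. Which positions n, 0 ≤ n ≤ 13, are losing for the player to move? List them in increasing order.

G(0) = 0
G(1) = mex{} = 0
G(2) = mex{} = 0
G(3) = mex{0} = 1
G(4) = mex{0,0} = 1
G(5) = mex{0,0,0} = 1
G(6) = mex{1,0,0,0} = 2
G(7) = mex{1,1,0,0} = 2
G(8) = mex{1,1,1,0} = 2
G(9) = mex{2,1,1,1} = 0
G(10) = mex{2,2,1,1} = 0
G(11) = mex{2,2,2,1} = 0
G(12) = mex{0,2,2,2} = 1
G(13) = mex{0,0,2,2} = 1
P-positions are exactly the n with G(n) = 0.

0, 1, 2, 9, 10, 11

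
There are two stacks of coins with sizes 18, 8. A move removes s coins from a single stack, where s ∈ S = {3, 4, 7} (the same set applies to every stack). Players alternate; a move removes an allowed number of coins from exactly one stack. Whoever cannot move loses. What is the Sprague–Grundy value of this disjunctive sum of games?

All stacks use S = {3, 4, 7}:
n :  0  1  2  3  4  5  6  7  8  9 10 11 12 13 14 15 16 17 18
G :  0  0  0  1  1  1  2  2  2  3  0  0  0  1  1  1  2  2  2
Stack A: G(18) = 2.
Stack B: G(8) = 2.
Combined Grundy value = 2 ⊕ 2 = 0.

0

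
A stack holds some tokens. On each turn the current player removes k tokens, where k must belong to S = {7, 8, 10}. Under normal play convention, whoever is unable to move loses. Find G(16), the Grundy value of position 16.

2

n :  0  1  2  3  4  5  6  7  8  9 10 11 12 13 14 15 16
G :  0  0  0  0  0  0  0  1  1  1  1  1  1  1  2  2  2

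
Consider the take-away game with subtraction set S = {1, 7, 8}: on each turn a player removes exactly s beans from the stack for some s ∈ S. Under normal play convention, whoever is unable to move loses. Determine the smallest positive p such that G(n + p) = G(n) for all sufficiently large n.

15

n :  0  1  2  3  4  5  6  7  8  9 10 11 12 13 14 15 16 17 18 19 20 21 22 23 24 25 26 27 28 29 30 31
G :  0  1  0  1  0  1  0  1  2  3  2  3  2  3  2  0  1  0  1  0  1  0  1  2  3  2  3  2  3  2  0  1
G(n+15) = G(n) holds for n = 0,…,7 (a full window of length max(S) = 8), so the sequence is purely periodic with period 15.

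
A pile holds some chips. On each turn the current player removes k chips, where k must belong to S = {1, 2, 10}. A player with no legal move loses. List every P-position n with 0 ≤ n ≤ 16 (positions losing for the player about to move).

n :  0  1  2  3  4  5  6  7  8  9 10 11 12 13 14 15 16
G :  0  1  2  0  1  2  0  1  2  0  1  2  0  1  2  0  1
P-positions are exactly the n with G(n) = 0.

0, 3, 6, 9, 12, 15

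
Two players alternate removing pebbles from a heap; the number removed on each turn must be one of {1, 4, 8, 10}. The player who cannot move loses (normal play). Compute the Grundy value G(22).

1

n :  0  1  2  3  4  5  6  7  8  9 10 11 12 13 14 15 16 17 18 19 20 21 22
G :  0  1  0  1  2  0  1  0  1  2  3  2  3  4  0  1  0  1  2  0  1  0  1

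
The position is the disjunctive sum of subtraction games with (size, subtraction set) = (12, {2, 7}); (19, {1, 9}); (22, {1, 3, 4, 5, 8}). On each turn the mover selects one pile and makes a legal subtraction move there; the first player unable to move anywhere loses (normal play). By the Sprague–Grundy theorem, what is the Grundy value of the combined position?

2

Pile A, S = {2, 7}:
n :  0  1  2  3  4  5  6  7  8  9 10 11 12
G :  0  0  1  1  0  0  1  1  2  0  0  1  1
G_A(12) = 1.
Pile B, S = {1, 9}:
n :  0  1  2  3  4  5  6  7  8  9 10 11 12 13 14 15 16 17 18 19
G :  0  1  0  1  0  1  0  1  0  1  0  1  0  1  0  1  0  1  0  1
G_B(19) = 1.
Pile C, S = {1, 3, 4, 5, 8}:
n :  0  1  2  3  4  5  6  7  8  9 10 11 12 13 14 15 16 17 18 19 20 21 22
G :  0  1  0  1  2  3  2  3  4  0  1  0  1  2  3  2  3  4  0  1  0  1  2
G_C(22) = 2.
Combined Grundy value = 1 ⊕ 1 ⊕ 2 = 2.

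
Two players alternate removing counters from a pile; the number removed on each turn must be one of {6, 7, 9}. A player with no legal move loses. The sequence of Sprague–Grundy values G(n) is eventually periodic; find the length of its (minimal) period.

n :  0  1  2  3  4  5  6  7  8  9 10 11 12 13 14 15 16 17 18 19 20 21 22 23 24 25 26 27 28 29 30 31
G :  0  0  0  0  0  0  1  1  1  1  1  1  2  2  2  0  0  0  0  0  0  1  1  1  1  1  1  2  2  2  0  0
G(n+15) = G(n) holds for n = 0,…,8 (a full window of length max(S) = 9), so the sequence is purely periodic with period 15.

15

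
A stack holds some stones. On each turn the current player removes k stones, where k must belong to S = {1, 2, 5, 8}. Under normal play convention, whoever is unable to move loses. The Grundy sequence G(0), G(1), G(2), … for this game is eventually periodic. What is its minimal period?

G(0) = 0
G(1) = mex{0} = 1
G(2) = mex{1,0} = 2
G(3) = mex{2,1} = 0
G(4) = mex{0,2} = 1
G(5) = mex{1,0,0} = 2
G(6) = mex{2,1,1} = 0
G(7) = mex{0,2,2} = 1
G(8) = mex{1,0,0,0} = 2
G(9) = mex{2,1,1,1} = 0
G(10) = mex{0,2,2,2} = 1
G(11) = mex{1,0,0,0} = 2
G(12) = mex{2,1,1,1} = 0
G(13) = mex{0,2,2,2} = 1
G(14) = mex{1,0,0,0} = 2
G(n+3) = G(n) holds for n = 0,…,7 (a full window of length max(S) = 8), so the sequence is purely periodic with period 3.

3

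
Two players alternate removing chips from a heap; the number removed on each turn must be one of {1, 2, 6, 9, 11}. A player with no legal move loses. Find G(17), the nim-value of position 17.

G(0) = 0
G(1) = mex{0} = 1
G(2) = mex{1,0} = 2
G(3) = mex{2,1} = 0
G(4) = mex{0,2} = 1
G(5) = mex{1,0} = 2
G(6) = mex{2,1,0} = 3
G(7) = mex{3,2,1} = 0
G(8) = mex{0,3,2} = 1
G(9) = mex{1,0,0,0} = 2
G(10) = mex{2,1,1,1} = 0
G(11) = mex{0,2,2,2,0} = 1
G(12) = mex{1,0,3,0,1} = 2
G(13) = mex{2,1,0,1,2} = 3
G(14) = mex{3,2,1,2,0} = 4
G(15) = mex{4,3,2,3,1} = 0
G(16) = mex{0,4,0,0,2} = 1
G(17) = mex{1,0,1,1,3} = 2

2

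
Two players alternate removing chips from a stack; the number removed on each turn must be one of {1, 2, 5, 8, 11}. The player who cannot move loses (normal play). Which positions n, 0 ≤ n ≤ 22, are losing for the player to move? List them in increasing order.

G(0) = 0
G(1) = mex{0} = 1
G(2) = mex{1,0} = 2
G(3) = mex{2,1} = 0
G(4) = mex{0,2} = 1
G(5) = mex{1,0,0} = 2
G(6) = mex{2,1,1} = 0
G(7) = mex{0,2,2} = 1
G(8) = mex{1,0,0,0} = 2
G(9) = mex{2,1,1,1} = 0
G(10) = mex{0,2,2,2} = 1
G(11) = mex{1,0,0,0,0} = 2
G(12) = mex{2,1,1,1,1} = 0
G(13) = mex{0,2,2,2,2} = 1
G(14) = mex{1,0,0,0,0} = 2
G(15) = mex{2,1,1,1,1} = 0
G(16) = mex{0,2,2,2,2} = 1
G(17) = mex{1,0,0,0,0} = 2
G(18) = mex{2,1,1,1,1} = 0
G(19) = mex{0,2,2,2,2} = 1
G(20) = mex{1,0,0,0,0} = 2
G(21) = mex{2,1,1,1,1} = 0
G(22) = mex{0,2,2,2,2} = 1
P-positions are exactly the n with G(n) = 0.

0, 3, 6, 9, 12, 15, 18, 21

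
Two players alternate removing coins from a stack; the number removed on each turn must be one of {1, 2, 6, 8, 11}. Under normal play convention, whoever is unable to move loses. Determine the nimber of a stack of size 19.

n :  0  1  2  3  4  5  6  7  8  9 10 11 12 13 14 15 16 17 18 19
G :  0  1  2  0  1  2  3  0  1  2  0  1  2  3  4  5  3  0  1  2

2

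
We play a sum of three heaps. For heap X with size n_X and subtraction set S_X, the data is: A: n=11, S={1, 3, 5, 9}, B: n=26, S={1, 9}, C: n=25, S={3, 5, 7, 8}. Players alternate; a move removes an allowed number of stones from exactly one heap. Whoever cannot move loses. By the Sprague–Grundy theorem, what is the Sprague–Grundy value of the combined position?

Heap A, S = {1, 3, 5, 9}:
G(0) = 0
G(1) = mex{0} = 1
G(2) = mex{1} = 0
G(3) = mex{0,0} = 1
G(4) = mex{1,1} = 0
G(5) = mex{0,0,0} = 1
G(6) = mex{1,1,1} = 0
G(7) = mex{0,0,0} = 1
G(8) = mex{1,1,1} = 0
G(9) = mex{0,0,0,0} = 1
G(10) = mex{1,1,1,1} = 0
G(11) = mex{0,0,0,0} = 1
G_A(11) = 1.
Heap B, S = {1, 9}:
n :  0  1  2  3  4  5  6  7  8  9 10 11 12 13 14 15 16 17 18 19 20 21 22 23 24 25 26
G :  0  1  0  1  0  1  0  1  0  1  0  1  0  1  0  1  0  1  0  1  0  1  0  1  0  1  0
G_B(26) = 0.
Heap C, S = {3, 5, 7, 8}:
G(0) = 0
G(1) = mex{} = 0
G(2) = mex{} = 0
G(3) = mex{0} = 1
G(4) = mex{0} = 1
G(5) = mex{0,0} = 1
G(6) = mex{1,0} = 2
G(7) = mex{1,0,0} = 2
G(8) = mex{1,1,0,0} = 2
G(9) = mex{2,1,0,0} = 3
G(10) = mex{2,1,1,0} = 3
G(11) = mex{2,2,1,1} = 0
G(12) = mex{3,2,1,1} = 0
G(13) = mex{3,2,2,1} = 0
G(14) = mex{0,3,2,2} = 1
G(15) = mex{0,3,2,2} = 1
G(16) = mex{0,0,3,2} = 1
G(17) = mex{1,0,3,3} = 2
G(18) = mex{1,0,0,3} = 2
G(19) = mex{1,1,0,0} = 2
G(20) = mex{2,1,0,0} = 3
G(21) = mex{2,1,1,0} = 3
G(22) = mex{2,2,1,1} = 0
G(23) = mex{3,2,1,1} = 0
G(24) = mex{3,2,2,1} = 0
G(25) = mex{0,3,2,2} = 1
G_C(25) = 1.
Combined Grundy value = 1 ⊕ 0 ⊕ 1 = 0.

0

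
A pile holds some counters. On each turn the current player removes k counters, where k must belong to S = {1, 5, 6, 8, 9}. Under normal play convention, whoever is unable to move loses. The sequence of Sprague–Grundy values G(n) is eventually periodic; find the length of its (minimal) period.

14

n :  0  1  2  3  4  5  6  7  8  9 10 11 12 13 14 15 16 17 18 19 20 21 22 23 24 25 26 27 28 29
G :  0  1  0  1  0  1  2  3  2  3  2  3  4  5  0  1  0  1  0  1  2  3  2  3  2  3  4  5  0  1
G(n+14) = G(n) holds for n = 0,…,8 (a full window of length max(S) = 9), so the sequence is purely periodic with period 14.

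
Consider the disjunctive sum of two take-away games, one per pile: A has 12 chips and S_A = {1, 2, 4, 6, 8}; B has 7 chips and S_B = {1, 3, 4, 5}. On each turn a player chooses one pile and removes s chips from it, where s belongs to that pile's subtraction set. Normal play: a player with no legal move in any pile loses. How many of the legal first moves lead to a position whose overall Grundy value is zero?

Pile A, S = {1, 2, 4, 6, 8}:
G(0) = 0
G(1) = mex{0} = 1
G(2) = mex{1,0} = 2
G(3) = mex{2,1} = 0
G(4) = mex{0,2,0} = 1
G(5) = mex{1,0,1} = 2
G(6) = mex{2,1,2,0} = 3
G(7) = mex{3,2,0,1} = 4
G(8) = mex{4,3,1,2,0} = 5
G(9) = mex{5,4,2,0,1} = 3
G(10) = mex{3,5,3,1,2} = 0
G(11) = mex{0,3,4,2,0} = 1
G(12) = mex{1,0,5,3,1} = 2
G_A(12) = 2.
Pile B, S = {1, 3, 4, 5}:
G(0) = 0
G(1) = mex{0} = 1
G(2) = mex{1} = 0
G(3) = mex{0,0} = 1
G(4) = mex{1,1,0} = 2
G(5) = mex{2,0,1,0} = 3
G(6) = mex{3,1,0,1} = 2
G(7) = mex{2,2,1,0} = 3
G_B(7) = 3.
Combined Grundy value = 2 ⊕ 3 = 1.
A winning move leaves total XOR = 0, i.e. changes one component's Grundy value g to g ⊕ X where X is the current total.
Pile A: need g' = 2⊕1 = 3. Options: 12−1→G=1, 12−2→G=0, 12−4→G=5, 12−6→G=3, 12−8→G=1. Hits: 1.
Pile B: need g' = 3⊕1 = 2. Options: 7−1→G=2, 7−3→G=2, 7−4→G=1, 7−5→G=0. Hits: 2.

3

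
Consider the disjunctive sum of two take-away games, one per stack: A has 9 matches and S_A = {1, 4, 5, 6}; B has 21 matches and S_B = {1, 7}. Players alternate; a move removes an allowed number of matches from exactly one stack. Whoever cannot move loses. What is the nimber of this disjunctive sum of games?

1

Stack A, S = {1, 4, 5, 6}:
n : 0 1 2 3 4 5 6 7 8 9
G : 0 1 0 1 2 3 2 3 4 0
G_A(9) = 0.
Stack B, S = {1, 7}:
G(0) = 0
G(1) = mex{0} = 1
G(2) = mex{1} = 0
G(3) = mex{0} = 1
G(4) = mex{1} = 0
G(5) = mex{0} = 1
G(6) = mex{1} = 0
G(7) = mex{0,0} = 1
G(8) = mex{1,1} = 0
G(9) = mex{0,0} = 1
G(10) = mex{1,1} = 0
G(11) = mex{0,0} = 1
G(12) = mex{1,1} = 0
G(13) = mex{0,0} = 1
G(14) = mex{1,1} = 0
G(15) = mex{0,0} = 1
G(16) = mex{1,1} = 0
G(17) = mex{0,0} = 1
G(18) = mex{1,1} = 0
G(19) = mex{0,0} = 1
G(20) = mex{1,1} = 0
G(21) = mex{0,0} = 1
G_B(21) = 1.
Combined Grundy value = 0 ⊕ 1 = 1.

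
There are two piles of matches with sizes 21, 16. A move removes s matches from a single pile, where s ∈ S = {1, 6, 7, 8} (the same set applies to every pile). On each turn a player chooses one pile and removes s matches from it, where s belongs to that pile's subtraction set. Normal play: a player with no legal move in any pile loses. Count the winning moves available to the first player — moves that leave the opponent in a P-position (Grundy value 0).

All piles use S = {1, 6, 7, 8}:
G(0) = 0
G(1) = mex{0} = 1
G(2) = mex{1} = 0
G(3) = mex{0} = 1
G(4) = mex{1} = 0
G(5) = mex{0} = 1
G(6) = mex{1,0} = 2
G(7) = mex{2,1,0} = 3
G(8) = mex{3,0,1,0} = 2
G(9) = mex{2,1,0,1} = 3
G(10) = mex{3,0,1,0} = 2
G(11) = mex{2,1,0,1} = 3
G(12) = mex{3,2,1,0} = 4
G(13) = mex{4,3,2,1} = 0
G(14) = mex{0,2,3,2} = 1
G(15) = mex{1,3,2,3} = 0
G(16) = mex{0,2,3,2} = 1
G(17) = mex{1,3,2,3} = 0
G(18) = mex{0,4,3,2} = 1
G(19) = mex{1,0,4,3} = 2
G(20) = mex{2,1,0,4} = 3
G(21) = mex{3,0,1,0} = 2
Pile A: G(21) = 2.
Pile B: G(16) = 1.
Combined Grundy value = 2 ⊕ 1 = 3.
A winning move leaves total XOR = 0, i.e. changes one component's Grundy value g to g ⊕ X where X is the current total.
Pile A: need g' = 2⊕3 = 1. Options: 21−1→G=3, 21−6→G=0, 21−7→G=1, 21−8→G=0. Hits: 1.
Pile B: need g' = 1⊕3 = 2. Options: 16−1→G=0, 16−6→G=2, 16−7→G=3, 16−8→G=2. Hits: 2.

3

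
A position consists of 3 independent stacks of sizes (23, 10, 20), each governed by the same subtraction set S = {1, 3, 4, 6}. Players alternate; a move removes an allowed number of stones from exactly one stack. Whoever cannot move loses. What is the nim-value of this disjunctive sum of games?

3

All stacks use S = {1, 3, 4, 6}:
n :  0  1  2  3  4  5  6  7  8  9 10 11 12 13 14 15 16 17 18 19 20 21 22 23
G :  0  1  0  1  2  3  2  0  1  0  1  2  3  2  0  1  0  1  2  3  2  0  1  0
Stack A: G(23) = 0.
Stack B: G(10) = 1.
Stack C: G(20) = 2.
Combined Grundy value = 0 ⊕ 1 ⊕ 2 = 3.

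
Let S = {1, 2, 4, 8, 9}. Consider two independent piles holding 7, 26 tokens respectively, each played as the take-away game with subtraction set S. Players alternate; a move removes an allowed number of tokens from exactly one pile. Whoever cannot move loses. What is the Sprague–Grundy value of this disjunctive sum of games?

1

All piles use S = {1, 2, 4, 8, 9}:
G(0) = 0
G(1) = mex{0} = 1
G(2) = mex{1,0} = 2
G(3) = mex{2,1} = 0
G(4) = mex{0,2,0} = 1
G(5) = mex{1,0,1} = 2
G(6) = mex{2,1,2} = 0
G(7) = mex{0,2,0} = 1
G(8) = mex{1,0,1,0} = 2
G(9) = mex{2,1,2,1,0} = 3
G(10) = mex{3,2,0,2,1} = 4
G(11) = mex{4,3,1,0,2} = 5
G(12) = mex{5,4,2,1,0} = 3
G(13) = mex{3,5,3,2,1} = 0
G(14) = mex{0,3,4,0,2} = 1
G(15) = mex{1,0,5,1,0} = 2
G(16) = mex{2,1,3,2,1} = 0
G(17) = mex{0,2,0,3,2} = 1
G(18) = mex{1,0,1,4,3} = 2
G(19) = mex{2,1,2,5,4} = 0
G(20) = mex{0,2,0,3,5} = 1
G(21) = mex{1,0,1,0,3} = 2
G(22) = mex{2,1,2,1,0} = 3
G(23) = mex{3,2,0,2,1} = 4
G(24) = mex{4,3,1,0,2} = 5
G(25) = mex{5,4,2,1,0} = 3
G(26) = mex{3,5,3,2,1} = 0
Pile A: G(7) = 1.
Pile B: G(26) = 0.
Combined Grundy value = 1 ⊕ 0 = 1.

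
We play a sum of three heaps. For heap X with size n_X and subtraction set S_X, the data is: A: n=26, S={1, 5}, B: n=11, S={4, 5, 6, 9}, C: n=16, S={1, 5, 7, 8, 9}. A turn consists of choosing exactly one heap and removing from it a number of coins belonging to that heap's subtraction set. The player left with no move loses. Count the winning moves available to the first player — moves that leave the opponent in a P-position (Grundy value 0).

Heap A, S = {1, 5}:
n :  0  1  2  3  4  5  6  7  8  9 10 11 12 13 14 15 16 17 18 19 20 21 22 23 24 25 26
G :  0  1  0  1  0  1  0  1  0  1  0  1  0  1  0  1  0  1  0  1  0  1  0  1  0  1  0
G_A(26) = 0.
Heap B, S = {4, 5, 6, 9}:
G(0) = 0
G(1) = mex{} = 0
G(2) = mex{} = 0
G(3) = mex{} = 0
G(4) = mex{0} = 1
G(5) = mex{0,0} = 1
G(6) = mex{0,0,0} = 1
G(7) = mex{0,0,0} = 1
G(8) = mex{1,0,0} = 2
G(9) = mex{1,1,0,0} = 2
G(10) = mex{1,1,1,0} = 2
G(11) = mex{1,1,1,0} = 2
G_B(11) = 2.
Heap C, S = {1, 5, 7, 8, 9}:
G(0) = 0
G(1) = mex{0} = 1
G(2) = mex{1} = 0
G(3) = mex{0} = 1
G(4) = mex{1} = 0
G(5) = mex{0,0} = 1
G(6) = mex{1,1} = 0
G(7) = mex{0,0,0} = 1
G(8) = mex{1,1,1,0} = 2
G(9) = mex{2,0,0,1,0} = 3
G(10) = mex{3,1,1,0,1} = 2
G(11) = mex{2,0,0,1,0} = 3
G(12) = mex{3,1,1,0,1} = 2
G(13) = mex{2,2,0,1,0} = 3
G(14) = mex{3,3,1,0,1} = 2
G(15) = mex{2,2,2,1,0} = 3
G(16) = mex{3,3,3,2,1} = 0
G_C(16) = 0.
Combined Grundy value = 0 ⊕ 2 ⊕ 0 = 2.
A winning move leaves total XOR = 0, i.e. changes one component's Grundy value g to g ⊕ X where X is the current total.
Heap A: need g' = 0⊕2 = 2. Options: 26−1→G=1, 26−5→G=1. Hits: 0.
Heap B: need g' = 2⊕2 = 0. Options: 11−4→G=1, 11−5→G=1, 11−6→G=1, 11−9→G=0. Hits: 1.
Heap C: need g' = 0⊕2 = 2. Options: 16−1→G=3, 16−5→G=3, 16−7→G=3, 16−8→G=2, 16−9→G=1. Hits: 1.

2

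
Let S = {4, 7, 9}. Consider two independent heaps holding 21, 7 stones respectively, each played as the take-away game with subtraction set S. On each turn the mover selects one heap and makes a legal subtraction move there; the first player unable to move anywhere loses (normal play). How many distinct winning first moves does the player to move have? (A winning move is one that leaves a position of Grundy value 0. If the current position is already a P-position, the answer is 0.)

1

All heaps use S = {4, 7, 9}:
G(0) = 0
G(1) = mex{} = 0
G(2) = mex{} = 0
G(3) = mex{} = 0
G(4) = mex{0} = 1
G(5) = mex{0} = 1
G(6) = mex{0} = 1
G(7) = mex{0,0} = 1
G(8) = mex{1,0} = 2
G(9) = mex{1,0,0} = 2
G(10) = mex{1,0,0} = 2
G(11) = mex{1,1,0} = 2
G(12) = mex{2,1,0} = 3
G(13) = mex{2,1,1} = 0
G(14) = mex{2,1,1} = 0
G(15) = mex{2,2,1} = 0
G(16) = mex{3,2,1} = 0
G(17) = mex{0,2,2} = 1
G(18) = mex{0,2,2} = 1
G(19) = mex{0,3,2} = 1
G(20) = mex{0,0,2} = 1
G(21) = mex{1,0,3} = 2
Heap A: G(21) = 2.
Heap B: G(7) = 1.
Combined Grundy value = 2 ⊕ 1 = 3.
A winning move leaves total XOR = 0, i.e. changes one component's Grundy value g to g ⊕ X where X is the current total.
Heap A: need g' = 2⊕3 = 1. Options: 21−4→G=1, 21−7→G=0, 21−9→G=3. Hits: 1.
Heap B: need g' = 1⊕3 = 2. Options: 7−4→G=0, 7−7→G=0. Hits: 0.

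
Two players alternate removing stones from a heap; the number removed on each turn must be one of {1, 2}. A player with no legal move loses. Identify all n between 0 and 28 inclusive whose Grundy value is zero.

0, 3, 6, 9, 12, 15, 18, 21, 24, 27

n :  0  1  2  3  4  5  6  7  8  9 10 11 12 13 14 15 16 17 18 19 20 21 22 23 24 25 26 27 28
G :  0  1  2  0  1  2  0  1  2  0  1  2  0  1  2  0  1  2  0  1  2  0  1  2  0  1  2  0  1
P-positions are exactly the n with G(n) = 0.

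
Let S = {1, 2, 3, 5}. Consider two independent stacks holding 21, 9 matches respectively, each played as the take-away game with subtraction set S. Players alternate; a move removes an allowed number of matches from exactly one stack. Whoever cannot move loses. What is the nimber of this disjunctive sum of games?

All stacks use S = {1, 2, 3, 5}:
G(0) = 0
G(1) = mex{0} = 1
G(2) = mex{1,0} = 2
G(3) = mex{2,1,0} = 3
G(4) = mex{3,2,1} = 0
G(5) = mex{0,3,2,0} = 1
G(6) = mex{1,0,3,1} = 2
G(7) = mex{2,1,0,2} = 3
G(8) = mex{3,2,1,3} = 0
G(9) = mex{0,3,2,0} = 1
G(10) = mex{1,0,3,1} = 2
G(11) = mex{2,1,0,2} = 3
G(12) = mex{3,2,1,3} = 0
G(13) = mex{0,3,2,0} = 1
G(14) = mex{1,0,3,1} = 2
G(15) = mex{2,1,0,2} = 3
G(16) = mex{3,2,1,3} = 0
G(17) = mex{0,3,2,0} = 1
G(18) = mex{1,0,3,1} = 2
G(19) = mex{2,1,0,2} = 3
G(20) = mex{3,2,1,3} = 0
G(21) = mex{0,3,2,0} = 1
Stack A: G(21) = 1.
Stack B: G(9) = 1.
Combined Grundy value = 1 ⊕ 1 = 0.

0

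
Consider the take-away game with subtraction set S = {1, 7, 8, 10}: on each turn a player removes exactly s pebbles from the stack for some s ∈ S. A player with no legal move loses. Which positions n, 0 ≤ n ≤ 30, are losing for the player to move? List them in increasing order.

G(0) = 0
G(1) = mex{0} = 1
G(2) = mex{1} = 0
G(3) = mex{0} = 1
G(4) = mex{1} = 0
G(5) = mex{0} = 1
G(6) = mex{1} = 0
G(7) = mex{0,0} = 1
G(8) = mex{1,1,0} = 2
G(9) = mex{2,0,1} = 3
G(10) = mex{3,1,0,0} = 2
G(11) = mex{2,0,1,1} = 3
G(12) = mex{3,1,0,0} = 2
G(13) = mex{2,0,1,1} = 3
G(14) = mex{3,1,0,0} = 2
G(15) = mex{2,2,1,1} = 0
G(16) = mex{0,3,2,0} = 1
G(17) = mex{1,2,3,1} = 0
G(18) = mex{0,3,2,2} = 1
G(19) = mex{1,2,3,3} = 0
G(20) = mex{0,3,2,2} = 1
G(21) = mex{1,2,3,3} = 0
G(22) = mex{0,0,2,2} = 1
G(23) = mex{1,1,0,3} = 2
G(24) = mex{2,0,1,2} = 3
G(25) = mex{3,1,0,0} = 2
G(26) = mex{2,0,1,1} = 3
G(27) = mex{3,1,0,0} = 2
G(28) = mex{2,0,1,1} = 3
G(29) = mex{3,1,0,0} = 2
G(30) = mex{2,2,1,1} = 0
P-positions are exactly the n with G(n) = 0.

0, 2, 4, 6, 15, 17, 19, 21, 30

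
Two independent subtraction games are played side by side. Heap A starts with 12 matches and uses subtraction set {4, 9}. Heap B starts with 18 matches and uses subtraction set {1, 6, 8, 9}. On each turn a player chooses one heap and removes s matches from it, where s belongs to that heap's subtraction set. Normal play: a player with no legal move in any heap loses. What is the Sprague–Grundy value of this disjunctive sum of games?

Heap A, S = {4, 9}:
G(0) = 0
G(1) = mex{} = 0
G(2) = mex{} = 0
G(3) = mex{} = 0
G(4) = mex{0} = 1
G(5) = mex{0} = 1
G(6) = mex{0} = 1
G(7) = mex{0} = 1
G(8) = mex{1} = 0
G(9) = mex{1,0} = 2
G(10) = mex{1,0} = 2
G(11) = mex{1,0} = 2
G(12) = mex{0,0} = 1
G_A(12) = 1.
Heap B, S = {1, 6, 8, 9}:
G(0) = 0
G(1) = mex{0} = 1
G(2) = mex{1} = 0
G(3) = mex{0} = 1
G(4) = mex{1} = 0
G(5) = mex{0} = 1
G(6) = mex{1,0} = 2
G(7) = mex{2,1} = 0
G(8) = mex{0,0,0} = 1
G(9) = mex{1,1,1,0} = 2
G(10) = mex{2,0,0,1} = 3
G(11) = mex{3,1,1,0} = 2
G(12) = mex{2,2,0,1} = 3
G(13) = mex{3,0,1,0} = 2
G(14) = mex{2,1,2,1} = 0
G(15) = mex{0,2,0,2} = 1
G(16) = mex{1,3,1,0} = 2
G(17) = mex{2,2,2,1} = 0
G(18) = mex{0,3,3,2} = 1
G_B(18) = 1.
Combined Grundy value = 1 ⊕ 1 = 0.

0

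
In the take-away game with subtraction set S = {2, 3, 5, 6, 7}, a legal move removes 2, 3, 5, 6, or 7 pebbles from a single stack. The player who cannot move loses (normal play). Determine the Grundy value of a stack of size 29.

n :  0  1  2  3  4  5  6  7  8  9 10 11 12 13 14 15 16 17 18 19 20 21 22 23 24 25 26 27 28 29
G :  0  0  1  1  2  2  3  3  4  0  0  1  1  2  2  3  3  4  0  0  1  1  2  2  3  3  4  0  0  1

1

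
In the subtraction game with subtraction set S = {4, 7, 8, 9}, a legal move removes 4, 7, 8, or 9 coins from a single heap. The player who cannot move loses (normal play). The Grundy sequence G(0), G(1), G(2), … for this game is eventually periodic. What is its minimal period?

G(0) = 0
G(1) = mex{} = 0
G(2) = mex{} = 0
G(3) = mex{} = 0
G(4) = mex{0} = 1
G(5) = mex{0} = 1
G(6) = mex{0} = 1
G(7) = mex{0,0} = 1
G(8) = mex{1,0,0} = 2
G(9) = mex{1,0,0,0} = 2
G(10) = mex{1,0,0,0} = 2
G(11) = mex{1,1,0,0} = 2
G(12) = mex{2,1,1,0} = 3
G(13) = mex{2,1,1,1} = 0
G(14) = mex{2,1,1,1} = 0
G(15) = mex{2,2,1,1} = 0
G(16) = mex{3,2,2,1} = 0
G(17) = mex{0,2,2,2} = 1
G(18) = mex{0,2,2,2} = 1
G(19) = mex{0,3,2,2} = 1
G(20) = mex{0,0,3,2} = 1
G(21) = mex{1,0,0,3} = 2
G(22) = mex{1,0,0,0} = 2
G(23) = mex{1,0,0,0} = 2
G(24) = mex{1,1,0,0} = 2
G(25) = mex{2,1,1,0} = 3
G(26) = mex{2,1,1,1} = 0
G(27) = mex{2,1,1,1} = 0
G(n+13) = G(n) holds for n = 0,…,8 (a full window of length max(S) = 9), so the sequence is purely periodic with period 13.

13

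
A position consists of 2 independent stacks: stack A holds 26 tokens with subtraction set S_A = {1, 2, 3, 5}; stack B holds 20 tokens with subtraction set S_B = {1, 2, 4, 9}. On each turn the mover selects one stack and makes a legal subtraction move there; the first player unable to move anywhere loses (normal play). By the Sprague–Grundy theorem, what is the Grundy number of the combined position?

Stack A, S = {1, 2, 3, 5}:
G(0) = 0
G(1) = mex{0} = 1
G(2) = mex{1,0} = 2
G(3) = mex{2,1,0} = 3
G(4) = mex{3,2,1} = 0
G(5) = mex{0,3,2,0} = 1
G(6) = mex{1,0,3,1} = 2
G(7) = mex{2,1,0,2} = 3
G(8) = mex{3,2,1,3} = 0
G(9) = mex{0,3,2,0} = 1
G(10) = mex{1,0,3,1} = 2
G(11) = mex{2,1,0,2} = 3
G(12) = mex{3,2,1,3} = 0
G(13) = mex{0,3,2,0} = 1
G(14) = mex{1,0,3,1} = 2
G(15) = mex{2,1,0,2} = 3
G(16) = mex{3,2,1,3} = 0
G(17) = mex{0,3,2,0} = 1
G(18) = mex{1,0,3,1} = 2
G(19) = mex{2,1,0,2} = 3
G(20) = mex{3,2,1,3} = 0
G(21) = mex{0,3,2,0} = 1
G(22) = mex{1,0,3,1} = 2
G(23) = mex{2,1,0,2} = 3
G(24) = mex{3,2,1,3} = 0
G(25) = mex{0,3,2,0} = 1
G(26) = mex{1,0,3,1} = 2
G_A(26) = 2.
Stack B, S = {1, 2, 4, 9}:
n :  0  1  2  3  4  5  6  7  8  9 10 11 12 13 14 15 16 17 18 19 20
G :  0  1  2  0  1  2  0  1  2  3  4  0  1  2  0  1  2  0  1  2  3
G_B(20) = 3.
Combined Grundy value = 2 ⊕ 3 = 1.

1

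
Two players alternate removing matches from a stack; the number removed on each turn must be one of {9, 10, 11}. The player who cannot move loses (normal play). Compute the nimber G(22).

0

G(0) = 0
G(1) = mex{} = 0
G(2) = mex{} = 0
G(3) = mex{} = 0
G(4) = mex{} = 0
G(5) = mex{} = 0
G(6) = mex{} = 0
G(7) = mex{} = 0
G(8) = mex{} = 0
G(9) = mex{0} = 1
G(10) = mex{0,0} = 1
G(11) = mex{0,0,0} = 1
G(12) = mex{0,0,0} = 1
G(13) = mex{0,0,0} = 1
G(14) = mex{0,0,0} = 1
G(15) = mex{0,0,0} = 1
G(16) = mex{0,0,0} = 1
G(17) = mex{0,0,0} = 1
G(18) = mex{1,0,0} = 2
G(19) = mex{1,1,0} = 2
G(20) = mex{1,1,1} = 0
G(21) = mex{1,1,1} = 0
G(22) = mex{1,1,1} = 0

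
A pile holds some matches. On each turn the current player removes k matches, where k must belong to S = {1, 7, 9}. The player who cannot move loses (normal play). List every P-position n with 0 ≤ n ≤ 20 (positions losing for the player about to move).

n :  0  1  2  3  4  5  6  7  8  9 10 11 12 13 14 15 16 17 18 19 20
G :  0  1  0  1  0  1  0  1  0  1  0  1  0  1  0  1  0  1  0  1  0
P-positions are exactly the n with G(n) = 0.

0, 2, 4, 6, 8, 10, 12, 14, 16, 18, 20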